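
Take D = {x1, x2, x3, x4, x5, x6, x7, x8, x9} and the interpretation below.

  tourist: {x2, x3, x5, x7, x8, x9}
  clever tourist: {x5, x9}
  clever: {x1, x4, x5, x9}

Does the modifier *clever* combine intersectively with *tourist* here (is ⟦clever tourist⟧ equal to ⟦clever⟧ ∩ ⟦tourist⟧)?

⟦clever⟧ ∩ ⟦tourist⟧ = {x1, x4, x5, x9} ∩ {x2, x3, x5, x7, x8, x9} = {x5, x9}
Observed ⟦clever tourist⟧ = {x5, x9}.
These coincide, so the modifier is intersective here.

yes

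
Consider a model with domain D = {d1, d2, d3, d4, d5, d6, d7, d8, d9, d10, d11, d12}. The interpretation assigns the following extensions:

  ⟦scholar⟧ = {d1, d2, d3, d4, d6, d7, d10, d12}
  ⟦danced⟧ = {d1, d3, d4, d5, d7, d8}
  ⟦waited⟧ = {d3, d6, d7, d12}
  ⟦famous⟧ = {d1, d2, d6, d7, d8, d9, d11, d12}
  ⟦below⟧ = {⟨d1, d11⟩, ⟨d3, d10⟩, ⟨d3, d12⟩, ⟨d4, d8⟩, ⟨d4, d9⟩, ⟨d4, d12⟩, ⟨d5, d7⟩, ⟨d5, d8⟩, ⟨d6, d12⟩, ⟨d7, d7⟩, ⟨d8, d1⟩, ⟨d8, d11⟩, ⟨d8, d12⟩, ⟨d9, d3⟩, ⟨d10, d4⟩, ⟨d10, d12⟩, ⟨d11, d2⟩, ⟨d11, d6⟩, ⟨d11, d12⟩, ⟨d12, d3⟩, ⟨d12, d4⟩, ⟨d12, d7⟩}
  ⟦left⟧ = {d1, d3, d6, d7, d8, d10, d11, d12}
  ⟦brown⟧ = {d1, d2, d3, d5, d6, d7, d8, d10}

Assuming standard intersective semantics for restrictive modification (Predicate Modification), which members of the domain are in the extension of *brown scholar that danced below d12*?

⟦that danced⟧ = ⟦danced⟧ = {d1, d3, d4, d5, d7, d8}
⟦below d12⟧ = {x : ⟨x, d12⟩ ∈ ⟦below⟧} = {d3, d4, d6, d8, d10, d11}
⟦scholar⟧ = {d1, d2, d3, d4, d6, d7, d10, d12}
… ∩ ⟦that danced⟧ = {d1, d2, d3, d4, d6, d7, d10, d12} ∩ {d1, d3, d4, d5, d7, d8} = {d1, d3, d4, d7}
… ∩ ⟦below d12⟧ = {d1, d3, d4, d7} ∩ {d3, d4, d6, d8, d10, d11} = {d3, d4}
… ∩ ⟦brown⟧ = {d3, d4} ∩ {d1, d2, d3, d5, d6, d7, d8, d10} = {d3}
So ⟦brown scholar that danced below d12⟧ = {d3}.

{d3}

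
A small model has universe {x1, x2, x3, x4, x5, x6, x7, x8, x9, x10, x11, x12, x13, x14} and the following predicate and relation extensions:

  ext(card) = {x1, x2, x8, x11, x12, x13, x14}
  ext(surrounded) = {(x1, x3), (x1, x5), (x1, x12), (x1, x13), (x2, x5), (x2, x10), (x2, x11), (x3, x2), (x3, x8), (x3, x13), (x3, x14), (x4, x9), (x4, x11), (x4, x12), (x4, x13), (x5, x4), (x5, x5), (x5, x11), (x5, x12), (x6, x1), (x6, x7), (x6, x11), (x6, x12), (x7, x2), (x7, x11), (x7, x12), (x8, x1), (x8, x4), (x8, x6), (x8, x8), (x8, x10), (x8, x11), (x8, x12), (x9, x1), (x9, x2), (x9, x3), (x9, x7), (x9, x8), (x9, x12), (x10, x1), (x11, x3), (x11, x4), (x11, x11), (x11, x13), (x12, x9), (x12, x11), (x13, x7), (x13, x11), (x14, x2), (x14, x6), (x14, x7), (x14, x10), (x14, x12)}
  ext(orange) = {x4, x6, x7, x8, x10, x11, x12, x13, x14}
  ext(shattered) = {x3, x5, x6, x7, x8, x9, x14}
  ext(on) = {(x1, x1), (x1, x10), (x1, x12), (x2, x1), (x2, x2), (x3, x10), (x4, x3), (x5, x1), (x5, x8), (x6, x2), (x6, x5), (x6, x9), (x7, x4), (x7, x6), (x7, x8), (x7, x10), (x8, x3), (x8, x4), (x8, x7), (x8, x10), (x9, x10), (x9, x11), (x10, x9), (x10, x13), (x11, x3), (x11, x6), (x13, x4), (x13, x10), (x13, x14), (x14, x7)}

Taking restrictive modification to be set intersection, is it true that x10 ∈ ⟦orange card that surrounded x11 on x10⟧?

⟦that surrounded x11⟧ = {x : ⟨x, x11⟩ ∈ ⟦surrounded⟧} = {x2, x4, x5, x6, x7, x8, x11, x12, x13}
⟦on x10⟧ = {x : ⟨x, x10⟩ ∈ ⟦on⟧} = {x1, x3, x7, x8, x9, x13}
⟦card⟧ = {x1, x2, x8, x11, x12, x13, x14}
… ∩ ⟦that surrounded x11⟧ = {x1, x2, x8, x11, x12, x13, x14} ∩ {x2, x4, x5, x6, x7, x8, x11, x12, x13} = {x2, x8, x11, x12, x13}
… ∩ ⟦on x10⟧ = {x2, x8, x11, x12, x13} ∩ {x1, x3, x7, x8, x9, x13} = {x8, x13}
… ∩ ⟦orange⟧ = {x8, x13} ∩ {x4, x6, x7, x8, x10, x11, x12, x13, x14} = {x8, x13}
⟦orange card that surrounded x11 on x10⟧ = {x8, x13}; x10 ∉ this set.

no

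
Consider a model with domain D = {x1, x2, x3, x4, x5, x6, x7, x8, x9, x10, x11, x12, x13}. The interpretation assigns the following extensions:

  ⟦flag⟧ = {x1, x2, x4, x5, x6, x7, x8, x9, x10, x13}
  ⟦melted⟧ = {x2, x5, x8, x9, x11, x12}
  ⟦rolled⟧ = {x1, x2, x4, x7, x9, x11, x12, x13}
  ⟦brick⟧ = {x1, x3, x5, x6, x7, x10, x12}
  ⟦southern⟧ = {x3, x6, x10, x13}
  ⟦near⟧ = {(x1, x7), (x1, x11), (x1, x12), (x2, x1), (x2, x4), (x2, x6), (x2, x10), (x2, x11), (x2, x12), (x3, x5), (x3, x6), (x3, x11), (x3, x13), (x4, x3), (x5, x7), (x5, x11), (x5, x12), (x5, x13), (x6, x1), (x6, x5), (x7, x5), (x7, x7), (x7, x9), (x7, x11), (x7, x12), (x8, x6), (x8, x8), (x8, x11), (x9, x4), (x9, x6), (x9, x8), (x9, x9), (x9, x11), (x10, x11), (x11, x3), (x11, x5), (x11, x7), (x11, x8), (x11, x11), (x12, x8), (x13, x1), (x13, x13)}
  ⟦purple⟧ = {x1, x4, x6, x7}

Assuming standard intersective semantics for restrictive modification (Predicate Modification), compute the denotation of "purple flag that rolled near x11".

{x1, x7}

⟦that rolled⟧ = ⟦rolled⟧ = {x1, x2, x4, x7, x9, x11, x12, x13}
⟦near x11⟧ = {x : ⟨x, x11⟩ ∈ ⟦near⟧} = {x1, x2, x3, x5, x7, x8, x9, x10, x11}
⟦flag⟧ = {x1, x2, x4, x5, x6, x7, x8, x9, x10, x13}
… ∩ ⟦that rolled⟧ = {x1, x2, x4, x5, x6, x7, x8, x9, x10, x13} ∩ {x1, x2, x4, x7, x9, x11, x12, x13} = {x1, x2, x4, x7, x9, x13}
… ∩ ⟦near x11⟧ = {x1, x2, x4, x7, x9, x13} ∩ {x1, x2, x3, x5, x7, x8, x9, x10, x11} = {x1, x2, x7, x9}
… ∩ ⟦purple⟧ = {x1, x2, x7, x9} ∩ {x1, x4, x6, x7} = {x1, x7}
So ⟦purple flag that rolled near x11⟧ = {x1, x7}.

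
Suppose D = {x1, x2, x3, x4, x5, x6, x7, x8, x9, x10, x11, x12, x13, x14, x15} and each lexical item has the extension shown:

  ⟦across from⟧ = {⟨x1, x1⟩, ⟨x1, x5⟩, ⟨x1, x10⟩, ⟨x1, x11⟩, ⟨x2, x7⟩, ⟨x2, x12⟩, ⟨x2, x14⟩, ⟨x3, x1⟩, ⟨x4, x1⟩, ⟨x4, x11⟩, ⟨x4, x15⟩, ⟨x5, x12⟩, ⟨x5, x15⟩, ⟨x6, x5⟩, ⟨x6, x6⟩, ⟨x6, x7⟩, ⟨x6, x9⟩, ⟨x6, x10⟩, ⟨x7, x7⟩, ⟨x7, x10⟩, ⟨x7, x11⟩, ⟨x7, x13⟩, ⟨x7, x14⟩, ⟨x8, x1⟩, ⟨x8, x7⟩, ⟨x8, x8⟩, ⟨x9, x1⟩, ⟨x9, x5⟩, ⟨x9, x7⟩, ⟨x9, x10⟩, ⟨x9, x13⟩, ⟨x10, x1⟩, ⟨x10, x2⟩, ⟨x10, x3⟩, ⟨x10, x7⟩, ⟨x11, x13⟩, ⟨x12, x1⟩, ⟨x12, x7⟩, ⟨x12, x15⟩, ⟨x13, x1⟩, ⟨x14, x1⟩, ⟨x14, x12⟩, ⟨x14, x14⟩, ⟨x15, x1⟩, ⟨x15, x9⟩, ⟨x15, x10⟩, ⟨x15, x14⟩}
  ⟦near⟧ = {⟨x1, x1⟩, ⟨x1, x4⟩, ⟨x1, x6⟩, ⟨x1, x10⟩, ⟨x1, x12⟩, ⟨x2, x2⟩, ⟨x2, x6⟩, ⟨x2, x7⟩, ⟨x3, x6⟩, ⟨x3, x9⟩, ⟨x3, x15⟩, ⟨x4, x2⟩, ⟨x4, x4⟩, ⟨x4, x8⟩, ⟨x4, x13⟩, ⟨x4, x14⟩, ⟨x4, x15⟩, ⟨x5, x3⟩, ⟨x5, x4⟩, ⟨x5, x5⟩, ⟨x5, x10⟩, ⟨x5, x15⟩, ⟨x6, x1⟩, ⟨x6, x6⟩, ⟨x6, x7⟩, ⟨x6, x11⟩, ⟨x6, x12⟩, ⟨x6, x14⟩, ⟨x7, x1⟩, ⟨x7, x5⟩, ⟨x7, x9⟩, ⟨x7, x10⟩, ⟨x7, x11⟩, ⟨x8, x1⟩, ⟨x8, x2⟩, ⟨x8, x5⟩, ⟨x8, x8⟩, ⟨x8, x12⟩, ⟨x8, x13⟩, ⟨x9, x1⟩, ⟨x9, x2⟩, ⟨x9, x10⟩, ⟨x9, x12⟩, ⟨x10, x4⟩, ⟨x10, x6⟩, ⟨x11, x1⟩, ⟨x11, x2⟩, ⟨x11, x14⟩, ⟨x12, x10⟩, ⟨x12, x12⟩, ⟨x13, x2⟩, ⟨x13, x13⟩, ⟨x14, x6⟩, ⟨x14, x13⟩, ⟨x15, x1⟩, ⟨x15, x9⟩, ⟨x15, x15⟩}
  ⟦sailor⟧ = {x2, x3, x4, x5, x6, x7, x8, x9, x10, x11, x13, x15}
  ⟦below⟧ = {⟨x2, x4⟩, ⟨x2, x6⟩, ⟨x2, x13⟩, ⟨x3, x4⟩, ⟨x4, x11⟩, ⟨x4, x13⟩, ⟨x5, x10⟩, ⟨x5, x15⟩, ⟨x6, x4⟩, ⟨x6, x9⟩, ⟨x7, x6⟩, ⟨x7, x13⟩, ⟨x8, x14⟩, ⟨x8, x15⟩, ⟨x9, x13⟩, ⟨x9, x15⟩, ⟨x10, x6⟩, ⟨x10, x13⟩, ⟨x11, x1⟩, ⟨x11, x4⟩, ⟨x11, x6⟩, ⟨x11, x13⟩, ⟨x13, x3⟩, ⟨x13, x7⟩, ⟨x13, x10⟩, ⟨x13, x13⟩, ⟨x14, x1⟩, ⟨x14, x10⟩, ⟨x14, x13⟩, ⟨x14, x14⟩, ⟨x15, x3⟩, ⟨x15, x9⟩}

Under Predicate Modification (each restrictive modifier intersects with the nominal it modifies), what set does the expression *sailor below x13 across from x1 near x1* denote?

{x9}

⟦below x13⟧ = {x : ⟨x, x13⟩ ∈ ⟦below⟧} = {x2, x4, x7, x9, x10, x11, x13, x14}
⟦across from x1⟧ = {x : ⟨x, x1⟩ ∈ ⟦across from⟧} = {x1, x3, x4, x8, x9, x10, x12, x13, x14, x15}
⟦near x1⟧ = {x : ⟨x, x1⟩ ∈ ⟦near⟧} = {x1, x6, x7, x8, x9, x11, x15}
⟦sailor⟧ = {x2, x3, x4, x5, x6, x7, x8, x9, x10, x11, x13, x15}
… ∩ ⟦below x13⟧ = {x2, x3, x4, x5, x6, x7, x8, x9, x10, x11, x13, x15} ∩ {x2, x4, x7, x9, x10, x11, x13, x14} = {x2, x4, x7, x9, x10, x11, x13}
… ∩ ⟦across from x1⟧ = {x2, x4, x7, x9, x10, x11, x13} ∩ {x1, x3, x4, x8, x9, x10, x12, x13, x14, x15} = {x4, x9, x10, x13}
… ∩ ⟦near x1⟧ = {x4, x9, x10, x13} ∩ {x1, x6, x7, x8, x9, x11, x15} = {x9}
So ⟦sailor below x13 across from x1 near x1⟧ = {x9}.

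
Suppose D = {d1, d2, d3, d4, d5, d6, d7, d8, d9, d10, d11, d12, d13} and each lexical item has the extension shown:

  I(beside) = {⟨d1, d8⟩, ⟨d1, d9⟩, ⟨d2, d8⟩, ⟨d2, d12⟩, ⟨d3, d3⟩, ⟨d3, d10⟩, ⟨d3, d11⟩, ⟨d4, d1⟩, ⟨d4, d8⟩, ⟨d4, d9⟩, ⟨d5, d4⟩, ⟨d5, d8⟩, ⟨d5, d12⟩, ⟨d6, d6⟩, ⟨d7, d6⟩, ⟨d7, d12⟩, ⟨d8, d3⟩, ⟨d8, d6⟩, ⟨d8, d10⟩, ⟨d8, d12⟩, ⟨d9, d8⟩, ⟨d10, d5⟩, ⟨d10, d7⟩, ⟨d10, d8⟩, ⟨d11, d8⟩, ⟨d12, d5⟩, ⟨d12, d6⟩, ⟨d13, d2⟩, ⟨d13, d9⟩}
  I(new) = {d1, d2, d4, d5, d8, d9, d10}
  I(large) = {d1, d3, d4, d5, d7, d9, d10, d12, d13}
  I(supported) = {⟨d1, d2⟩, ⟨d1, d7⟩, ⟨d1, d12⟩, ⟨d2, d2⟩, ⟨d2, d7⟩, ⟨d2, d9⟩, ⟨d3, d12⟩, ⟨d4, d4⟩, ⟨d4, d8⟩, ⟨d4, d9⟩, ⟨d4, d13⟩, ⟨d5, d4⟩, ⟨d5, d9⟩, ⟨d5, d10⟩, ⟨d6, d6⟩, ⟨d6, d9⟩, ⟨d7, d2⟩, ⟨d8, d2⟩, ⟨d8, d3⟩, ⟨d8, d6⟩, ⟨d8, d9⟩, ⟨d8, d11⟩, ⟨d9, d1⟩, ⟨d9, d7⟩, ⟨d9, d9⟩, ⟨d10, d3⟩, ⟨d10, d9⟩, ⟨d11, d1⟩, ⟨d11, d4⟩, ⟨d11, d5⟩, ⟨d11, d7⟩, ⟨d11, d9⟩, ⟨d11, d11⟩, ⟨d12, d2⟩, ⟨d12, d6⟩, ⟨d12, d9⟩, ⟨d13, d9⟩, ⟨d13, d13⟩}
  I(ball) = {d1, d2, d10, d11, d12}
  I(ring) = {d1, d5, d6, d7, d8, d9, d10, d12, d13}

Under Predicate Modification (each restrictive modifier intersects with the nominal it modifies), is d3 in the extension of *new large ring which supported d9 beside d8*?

⟦which supported d9⟧ = {x : ⟨x, d9⟩ ∈ ⟦supported⟧} = {d2, d4, d5, d6, d8, d9, d10, d11, d12, d13}
⟦beside d8⟧ = {x : ⟨x, d8⟩ ∈ ⟦beside⟧} = {d1, d2, d4, d5, d9, d10, d11}
⟦ring⟧ = {d1, d5, d6, d7, d8, d9, d10, d12, d13}
… ∩ ⟦which supported d9⟧ = {d1, d5, d6, d7, d8, d9, d10, d12, d13} ∩ {d2, d4, d5, d6, d8, d9, d10, d11, d12, d13} = {d5, d6, d8, d9, d10, d12, d13}
… ∩ ⟦beside d8⟧ = {d5, d6, d8, d9, d10, d12, d13} ∩ {d1, d2, d4, d5, d9, d10, d11} = {d5, d9, d10}
… ∩ ⟦new⟧ = {d5, d9, d10} ∩ {d1, d2, d4, d5, d8, d9, d10} = {d5, d9, d10}
… ∩ ⟦large⟧ = {d5, d9, d10} ∩ {d1, d3, d4, d5, d7, d9, d10, d12, d13} = {d5, d9, d10}
⟦new large ring which supported d9 beside d8⟧ = {d5, d9, d10}; d3 ∉ this set.

no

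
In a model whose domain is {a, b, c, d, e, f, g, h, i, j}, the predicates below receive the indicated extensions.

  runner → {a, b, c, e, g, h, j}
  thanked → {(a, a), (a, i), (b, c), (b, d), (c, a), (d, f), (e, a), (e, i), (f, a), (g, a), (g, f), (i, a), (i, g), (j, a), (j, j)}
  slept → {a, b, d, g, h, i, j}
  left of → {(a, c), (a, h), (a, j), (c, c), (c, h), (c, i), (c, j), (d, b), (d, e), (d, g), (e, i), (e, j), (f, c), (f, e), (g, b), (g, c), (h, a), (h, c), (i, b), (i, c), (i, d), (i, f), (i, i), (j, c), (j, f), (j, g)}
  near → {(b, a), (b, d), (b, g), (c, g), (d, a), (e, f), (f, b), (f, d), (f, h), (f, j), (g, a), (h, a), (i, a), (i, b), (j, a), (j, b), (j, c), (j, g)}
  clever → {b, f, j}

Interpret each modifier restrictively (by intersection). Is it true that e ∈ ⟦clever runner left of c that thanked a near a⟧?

no

⟦left of c⟧ = {x : ⟨x, c⟩ ∈ ⟦left of⟧} = {a, c, f, g, h, i, j}
⟦that thanked a⟧ = {x : ⟨x, a⟩ ∈ ⟦thanked⟧} = {a, c, e, f, g, i, j}
⟦near a⟧ = {x : ⟨x, a⟩ ∈ ⟦near⟧} = {b, d, g, h, i, j}
⟦runner⟧ = {a, b, c, e, g, h, j}
… ∩ ⟦left of c⟧ = {a, b, c, e, g, h, j} ∩ {a, c, f, g, h, i, j} = {a, c, g, h, j}
… ∩ ⟦that thanked a⟧ = {a, c, g, h, j} ∩ {a, c, e, f, g, i, j} = {a, c, g, j}
… ∩ ⟦near a⟧ = {a, c, g, j} ∩ {b, d, g, h, i, j} = {g, j}
… ∩ ⟦clever⟧ = {g, j} ∩ {b, f, j} = {j}
⟦clever runner left of c that thanked a near a⟧ = {j}; e ∉ this set.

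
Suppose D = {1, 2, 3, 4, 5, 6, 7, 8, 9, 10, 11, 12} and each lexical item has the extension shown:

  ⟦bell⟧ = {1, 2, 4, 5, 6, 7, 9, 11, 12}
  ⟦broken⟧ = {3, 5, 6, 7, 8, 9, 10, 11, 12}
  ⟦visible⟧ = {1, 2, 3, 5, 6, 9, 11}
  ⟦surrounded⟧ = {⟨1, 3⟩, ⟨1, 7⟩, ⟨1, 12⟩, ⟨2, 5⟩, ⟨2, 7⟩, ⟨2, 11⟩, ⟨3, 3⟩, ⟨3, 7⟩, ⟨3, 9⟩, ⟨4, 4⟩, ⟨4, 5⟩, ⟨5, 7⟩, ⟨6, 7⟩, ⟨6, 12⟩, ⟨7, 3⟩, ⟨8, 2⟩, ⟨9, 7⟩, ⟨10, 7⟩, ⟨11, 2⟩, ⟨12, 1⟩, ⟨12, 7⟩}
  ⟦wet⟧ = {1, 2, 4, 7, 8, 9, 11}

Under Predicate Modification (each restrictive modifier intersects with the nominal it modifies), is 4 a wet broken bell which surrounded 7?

⟦which surrounded 7⟧ = {x : ⟨x, 7⟩ ∈ ⟦surrounded⟧} = {1, 2, 3, 5, 6, 9, 10, 12}
⟦bell⟧ = {1, 2, 4, 5, 6, 7, 9, 11, 12}
… ∩ ⟦which surrounded 7⟧ = {1, 2, 4, 5, 6, 7, 9, 11, 12} ∩ {1, 2, 3, 5, 6, 9, 10, 12} = {1, 2, 5, 6, 9, 12}
… ∩ ⟦wet⟧ = {1, 2, 5, 6, 9, 12} ∩ {1, 2, 4, 7, 8, 9, 11} = {1, 2, 9}
… ∩ ⟦broken⟧ = {1, 2, 9} ∩ {3, 5, 6, 7, 8, 9, 10, 11, 12} = {9}
⟦wet broken bell which surrounded 7⟧ = {9}; 4 ∉ this set.

no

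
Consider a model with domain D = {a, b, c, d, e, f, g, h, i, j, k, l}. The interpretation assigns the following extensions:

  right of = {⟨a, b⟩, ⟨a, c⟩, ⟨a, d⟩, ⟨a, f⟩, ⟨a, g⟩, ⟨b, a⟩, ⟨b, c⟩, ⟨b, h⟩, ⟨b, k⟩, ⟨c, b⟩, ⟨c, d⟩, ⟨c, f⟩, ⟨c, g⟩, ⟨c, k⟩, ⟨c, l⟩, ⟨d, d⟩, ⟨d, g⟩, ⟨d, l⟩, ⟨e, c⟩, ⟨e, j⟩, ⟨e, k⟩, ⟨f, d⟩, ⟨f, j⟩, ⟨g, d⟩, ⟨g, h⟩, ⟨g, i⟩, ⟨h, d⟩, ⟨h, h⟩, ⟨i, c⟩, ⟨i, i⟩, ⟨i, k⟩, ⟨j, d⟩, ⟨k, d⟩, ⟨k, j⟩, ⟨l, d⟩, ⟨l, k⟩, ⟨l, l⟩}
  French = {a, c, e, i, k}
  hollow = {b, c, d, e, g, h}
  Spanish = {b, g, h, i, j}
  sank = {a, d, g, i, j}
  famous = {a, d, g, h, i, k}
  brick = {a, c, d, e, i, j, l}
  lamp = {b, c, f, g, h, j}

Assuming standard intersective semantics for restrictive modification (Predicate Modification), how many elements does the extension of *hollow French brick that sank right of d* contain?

⟦that sank⟧ = ⟦sank⟧ = {a, d, g, i, j}
⟦right of d⟧ = {x : ⟨x, d⟩ ∈ ⟦right of⟧} = {a, c, d, f, g, h, j, k, l}
⟦brick⟧ = {a, c, d, e, i, j, l}
… ∩ ⟦that sank⟧ = {a, c, d, e, i, j, l} ∩ {a, d, g, i, j} = {a, d, i, j}
… ∩ ⟦right of d⟧ = {a, d, i, j} ∩ {a, c, d, f, g, h, j, k, l} = {a, d, j}
… ∩ ⟦hollow⟧ = {a, d, j} ∩ {b, c, d, e, g, h} = {d}
… ∩ ⟦French⟧ = {d} ∩ {a, c, e, i, k} = ∅
⟦hollow French brick that sank right of d⟧ = ∅, so the cardinality is 0.

0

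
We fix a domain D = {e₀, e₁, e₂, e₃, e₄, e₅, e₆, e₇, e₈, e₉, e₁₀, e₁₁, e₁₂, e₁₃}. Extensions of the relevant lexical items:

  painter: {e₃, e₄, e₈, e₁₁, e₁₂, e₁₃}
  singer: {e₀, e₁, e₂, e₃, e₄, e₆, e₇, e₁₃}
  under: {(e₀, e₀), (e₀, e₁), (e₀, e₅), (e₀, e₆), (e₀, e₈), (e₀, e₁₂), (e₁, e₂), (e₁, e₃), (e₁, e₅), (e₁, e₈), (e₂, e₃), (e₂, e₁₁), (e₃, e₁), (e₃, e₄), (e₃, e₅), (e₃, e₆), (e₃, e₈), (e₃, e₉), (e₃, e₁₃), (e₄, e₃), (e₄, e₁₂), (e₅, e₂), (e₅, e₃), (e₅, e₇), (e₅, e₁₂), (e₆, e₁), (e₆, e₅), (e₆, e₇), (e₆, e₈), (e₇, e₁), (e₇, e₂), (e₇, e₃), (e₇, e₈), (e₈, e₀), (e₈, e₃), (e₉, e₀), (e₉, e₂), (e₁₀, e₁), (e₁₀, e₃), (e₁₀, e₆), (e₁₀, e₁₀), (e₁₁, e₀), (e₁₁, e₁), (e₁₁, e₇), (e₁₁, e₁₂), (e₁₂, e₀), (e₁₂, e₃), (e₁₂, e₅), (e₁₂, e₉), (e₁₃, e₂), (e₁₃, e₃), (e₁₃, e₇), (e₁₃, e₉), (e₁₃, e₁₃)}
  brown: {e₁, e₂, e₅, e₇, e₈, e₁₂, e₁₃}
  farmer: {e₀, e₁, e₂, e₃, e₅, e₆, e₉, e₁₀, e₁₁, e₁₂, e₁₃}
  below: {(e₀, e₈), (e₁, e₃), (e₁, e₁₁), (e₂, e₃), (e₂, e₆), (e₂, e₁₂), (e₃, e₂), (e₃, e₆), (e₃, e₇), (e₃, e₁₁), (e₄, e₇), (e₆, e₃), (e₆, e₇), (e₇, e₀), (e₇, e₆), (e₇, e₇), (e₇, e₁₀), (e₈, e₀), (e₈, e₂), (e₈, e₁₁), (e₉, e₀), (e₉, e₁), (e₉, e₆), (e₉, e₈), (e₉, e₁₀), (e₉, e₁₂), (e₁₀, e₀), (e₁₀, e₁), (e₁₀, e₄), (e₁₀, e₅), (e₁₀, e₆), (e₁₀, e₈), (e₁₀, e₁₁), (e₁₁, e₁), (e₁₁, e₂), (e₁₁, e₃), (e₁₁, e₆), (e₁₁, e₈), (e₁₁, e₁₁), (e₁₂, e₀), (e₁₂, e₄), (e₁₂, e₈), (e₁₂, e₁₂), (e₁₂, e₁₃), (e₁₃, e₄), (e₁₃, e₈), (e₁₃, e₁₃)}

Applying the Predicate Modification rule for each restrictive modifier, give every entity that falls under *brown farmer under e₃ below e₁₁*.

{e₁}

⟦under e₃⟧ = {x : ⟨x, e₃⟩ ∈ ⟦under⟧} = {e₁, e₂, e₄, e₅, e₇, e₈, e₁₀, e₁₂, e₁₃}
⟦below e₁₁⟧ = {x : ⟨x, e₁₁⟩ ∈ ⟦below⟧} = {e₁, e₃, e₈, e₁₀, e₁₁}
⟦farmer⟧ = {e₀, e₁, e₂, e₃, e₅, e₆, e₉, e₁₀, e₁₁, e₁₂, e₁₃}
… ∩ ⟦under e₃⟧ = {e₀, e₁, e₂, e₃, e₅, e₆, e₉, e₁₀, e₁₁, e₁₂, e₁₃} ∩ {e₁, e₂, e₄, e₅, e₇, e₈, e₁₀, e₁₂, e₁₃} = {e₁, e₂, e₅, e₁₀, e₁₂, e₁₃}
… ∩ ⟦below e₁₁⟧ = {e₁, e₂, e₅, e₁₀, e₁₂, e₁₃} ∩ {e₁, e₃, e₈, e₁₀, e₁₁} = {e₁, e₁₀}
… ∩ ⟦brown⟧ = {e₁, e₁₀} ∩ {e₁, e₂, e₅, e₇, e₈, e₁₂, e₁₃} = {e₁}
So ⟦brown farmer under e₃ below e₁₁⟧ = {e₁}.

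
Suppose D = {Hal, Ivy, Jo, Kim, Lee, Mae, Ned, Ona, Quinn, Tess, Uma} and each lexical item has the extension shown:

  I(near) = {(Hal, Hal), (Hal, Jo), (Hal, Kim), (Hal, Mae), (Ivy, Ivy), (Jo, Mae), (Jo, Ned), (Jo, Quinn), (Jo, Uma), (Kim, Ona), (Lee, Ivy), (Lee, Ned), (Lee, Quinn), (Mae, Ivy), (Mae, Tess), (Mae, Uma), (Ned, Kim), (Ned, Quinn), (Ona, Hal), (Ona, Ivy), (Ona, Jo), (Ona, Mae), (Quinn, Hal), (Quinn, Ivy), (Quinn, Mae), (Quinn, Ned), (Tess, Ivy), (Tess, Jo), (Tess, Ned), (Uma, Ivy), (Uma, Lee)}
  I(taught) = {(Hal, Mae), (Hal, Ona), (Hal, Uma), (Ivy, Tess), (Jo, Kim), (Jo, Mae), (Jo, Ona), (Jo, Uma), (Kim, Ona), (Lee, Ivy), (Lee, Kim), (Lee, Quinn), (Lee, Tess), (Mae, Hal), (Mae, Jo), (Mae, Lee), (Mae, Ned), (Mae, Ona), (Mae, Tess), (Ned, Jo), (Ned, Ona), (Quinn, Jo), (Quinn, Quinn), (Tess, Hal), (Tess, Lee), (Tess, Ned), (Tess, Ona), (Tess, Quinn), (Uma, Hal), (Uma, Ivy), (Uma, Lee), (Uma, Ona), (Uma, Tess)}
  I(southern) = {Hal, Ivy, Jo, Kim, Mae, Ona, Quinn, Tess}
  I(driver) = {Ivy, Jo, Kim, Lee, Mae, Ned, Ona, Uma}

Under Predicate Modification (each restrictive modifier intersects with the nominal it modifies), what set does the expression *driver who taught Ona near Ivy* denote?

{Mae, Uma}

⟦who taught Ona⟧ = {x : ⟨x, Ona⟩ ∈ ⟦taught⟧} = {Hal, Jo, Kim, Mae, Ned, Tess, Uma}
⟦near Ivy⟧ = {x : ⟨x, Ivy⟩ ∈ ⟦near⟧} = {Ivy, Lee, Mae, Ona, Quinn, Tess, Uma}
⟦driver⟧ = {Ivy, Jo, Kim, Lee, Mae, Ned, Ona, Uma}
… ∩ ⟦who taught Ona⟧ = {Ivy, Jo, Kim, Lee, Mae, Ned, Ona, Uma} ∩ {Hal, Jo, Kim, Mae, Ned, Tess, Uma} = {Jo, Kim, Mae, Ned, Uma}
… ∩ ⟦near Ivy⟧ = {Jo, Kim, Mae, Ned, Uma} ∩ {Ivy, Lee, Mae, Ona, Quinn, Tess, Uma} = {Mae, Uma}
So ⟦driver who taught Ona near Ivy⟧ = {Mae, Uma}.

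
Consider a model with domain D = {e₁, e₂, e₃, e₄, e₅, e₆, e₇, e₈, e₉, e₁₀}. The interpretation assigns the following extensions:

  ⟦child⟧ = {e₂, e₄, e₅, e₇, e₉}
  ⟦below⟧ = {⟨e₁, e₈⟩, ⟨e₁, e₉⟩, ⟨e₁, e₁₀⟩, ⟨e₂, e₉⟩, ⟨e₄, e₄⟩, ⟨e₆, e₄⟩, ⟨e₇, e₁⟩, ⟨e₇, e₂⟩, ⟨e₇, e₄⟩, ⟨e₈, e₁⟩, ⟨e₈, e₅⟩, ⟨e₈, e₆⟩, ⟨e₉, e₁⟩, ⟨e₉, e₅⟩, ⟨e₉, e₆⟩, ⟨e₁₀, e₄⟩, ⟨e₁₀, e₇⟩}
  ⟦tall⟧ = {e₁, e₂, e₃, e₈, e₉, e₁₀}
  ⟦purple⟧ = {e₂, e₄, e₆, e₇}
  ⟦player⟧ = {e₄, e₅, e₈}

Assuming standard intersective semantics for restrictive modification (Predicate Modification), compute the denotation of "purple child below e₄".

⟦below e₄⟧ = {x : ⟨x, e₄⟩ ∈ ⟦below⟧} = {e₄, e₆, e₇, e₁₀}
⟦child⟧ = {e₂, e₄, e₅, e₇, e₉}
… ∩ ⟦below e₄⟧ = {e₂, e₄, e₅, e₇, e₉} ∩ {e₄, e₆, e₇, e₁₀} = {e₄, e₇}
… ∩ ⟦purple⟧ = {e₄, e₇} ∩ {e₂, e₄, e₆, e₇} = {e₄, e₇}
So ⟦purple child below e₄⟧ = {e₄, e₇}.

{e₄, e₇}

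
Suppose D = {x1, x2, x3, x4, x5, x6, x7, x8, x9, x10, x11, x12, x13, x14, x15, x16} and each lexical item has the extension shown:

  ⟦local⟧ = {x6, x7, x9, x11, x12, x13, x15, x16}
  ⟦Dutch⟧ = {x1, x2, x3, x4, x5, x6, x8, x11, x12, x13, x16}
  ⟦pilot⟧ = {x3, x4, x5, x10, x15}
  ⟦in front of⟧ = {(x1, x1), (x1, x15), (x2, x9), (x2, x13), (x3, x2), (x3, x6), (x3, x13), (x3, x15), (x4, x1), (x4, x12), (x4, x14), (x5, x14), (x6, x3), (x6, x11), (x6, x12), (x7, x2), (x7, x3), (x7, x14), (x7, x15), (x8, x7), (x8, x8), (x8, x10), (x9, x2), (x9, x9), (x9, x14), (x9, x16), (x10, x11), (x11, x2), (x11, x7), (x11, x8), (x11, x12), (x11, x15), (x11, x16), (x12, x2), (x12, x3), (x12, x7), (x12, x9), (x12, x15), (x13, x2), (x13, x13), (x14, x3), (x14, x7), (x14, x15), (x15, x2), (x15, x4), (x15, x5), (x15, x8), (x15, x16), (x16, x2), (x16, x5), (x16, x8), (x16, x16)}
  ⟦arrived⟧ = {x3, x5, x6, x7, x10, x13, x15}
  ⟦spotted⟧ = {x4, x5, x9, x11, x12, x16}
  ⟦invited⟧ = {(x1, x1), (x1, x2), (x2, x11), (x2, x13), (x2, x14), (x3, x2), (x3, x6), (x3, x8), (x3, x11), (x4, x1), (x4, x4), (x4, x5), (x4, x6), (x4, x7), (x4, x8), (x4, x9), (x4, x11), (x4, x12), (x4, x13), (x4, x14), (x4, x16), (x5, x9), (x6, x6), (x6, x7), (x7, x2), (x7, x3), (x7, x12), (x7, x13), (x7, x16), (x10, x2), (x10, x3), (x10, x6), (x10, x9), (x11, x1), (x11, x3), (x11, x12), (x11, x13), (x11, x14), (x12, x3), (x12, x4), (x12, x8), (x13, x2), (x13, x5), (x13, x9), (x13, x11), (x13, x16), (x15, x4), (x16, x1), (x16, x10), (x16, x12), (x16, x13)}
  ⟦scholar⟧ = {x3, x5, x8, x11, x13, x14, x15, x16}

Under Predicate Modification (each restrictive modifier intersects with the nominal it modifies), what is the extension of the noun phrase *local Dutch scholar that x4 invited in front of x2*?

{x11, x13, x16}

⟦that x4 invited⟧ = {x : ⟨x4, x⟩ ∈ ⟦invited⟧} = {x1, x4, x5, x6, x7, x8, x9, x11, x12, x13, x14, x16}
⟦in front of x2⟧ = {x : ⟨x, x2⟩ ∈ ⟦in front of⟧} = {x3, x7, x9, x11, x12, x13, x15, x16}
⟦scholar⟧ = {x3, x5, x8, x11, x13, x14, x15, x16}
… ∩ ⟦that x4 invited⟧ = {x3, x5, x8, x11, x13, x14, x15, x16} ∩ {x1, x4, x5, x6, x7, x8, x9, x11, x12, x13, x14, x16} = {x5, x8, x11, x13, x14, x16}
… ∩ ⟦in front of x2⟧ = {x5, x8, x11, x13, x14, x16} ∩ {x3, x7, x9, x11, x12, x13, x15, x16} = {x11, x13, x16}
… ∩ ⟦local⟧ = {x11, x13, x16} ∩ {x6, x7, x9, x11, x12, x13, x15, x16} = {x11, x13, x16}
… ∩ ⟦Dutch⟧ = {x11, x13, x16} ∩ {x1, x2, x3, x4, x5, x6, x8, x11, x12, x13, x16} = {x11, x13, x16}
So ⟦local Dutch scholar that x4 invited in front of x2⟧ = {x11, x13, x16}.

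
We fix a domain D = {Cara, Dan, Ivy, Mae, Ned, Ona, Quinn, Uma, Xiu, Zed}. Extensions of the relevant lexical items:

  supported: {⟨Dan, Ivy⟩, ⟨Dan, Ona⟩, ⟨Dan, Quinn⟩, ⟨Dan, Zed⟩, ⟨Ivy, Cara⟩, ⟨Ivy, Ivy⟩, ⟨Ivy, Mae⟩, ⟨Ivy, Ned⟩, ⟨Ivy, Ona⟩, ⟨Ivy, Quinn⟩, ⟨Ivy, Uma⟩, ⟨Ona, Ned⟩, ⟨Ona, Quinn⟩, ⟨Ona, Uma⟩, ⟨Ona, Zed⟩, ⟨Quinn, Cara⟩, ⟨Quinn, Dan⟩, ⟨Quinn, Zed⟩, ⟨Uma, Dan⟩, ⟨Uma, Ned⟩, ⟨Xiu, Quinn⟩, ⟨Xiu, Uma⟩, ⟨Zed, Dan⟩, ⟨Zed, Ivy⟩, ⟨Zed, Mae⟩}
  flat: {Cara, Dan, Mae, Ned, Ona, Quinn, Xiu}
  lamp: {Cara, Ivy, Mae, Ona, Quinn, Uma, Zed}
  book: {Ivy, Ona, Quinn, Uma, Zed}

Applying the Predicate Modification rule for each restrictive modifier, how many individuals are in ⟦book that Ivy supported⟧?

4

⟦that Ivy supported⟧ = {x : ⟨Ivy, x⟩ ∈ ⟦supported⟧} = {Cara, Ivy, Mae, Ned, Ona, Quinn, Uma}
⟦book⟧ = {Ivy, Ona, Quinn, Uma, Zed}
… ∩ ⟦that Ivy supported⟧ = {Ivy, Ona, Quinn, Uma, Zed} ∩ {Cara, Ivy, Mae, Ned, Ona, Quinn, Uma} = {Ivy, Ona, Quinn, Uma}
⟦book that Ivy supported⟧ = {Ivy, Ona, Quinn, Uma}, so the cardinality is 4.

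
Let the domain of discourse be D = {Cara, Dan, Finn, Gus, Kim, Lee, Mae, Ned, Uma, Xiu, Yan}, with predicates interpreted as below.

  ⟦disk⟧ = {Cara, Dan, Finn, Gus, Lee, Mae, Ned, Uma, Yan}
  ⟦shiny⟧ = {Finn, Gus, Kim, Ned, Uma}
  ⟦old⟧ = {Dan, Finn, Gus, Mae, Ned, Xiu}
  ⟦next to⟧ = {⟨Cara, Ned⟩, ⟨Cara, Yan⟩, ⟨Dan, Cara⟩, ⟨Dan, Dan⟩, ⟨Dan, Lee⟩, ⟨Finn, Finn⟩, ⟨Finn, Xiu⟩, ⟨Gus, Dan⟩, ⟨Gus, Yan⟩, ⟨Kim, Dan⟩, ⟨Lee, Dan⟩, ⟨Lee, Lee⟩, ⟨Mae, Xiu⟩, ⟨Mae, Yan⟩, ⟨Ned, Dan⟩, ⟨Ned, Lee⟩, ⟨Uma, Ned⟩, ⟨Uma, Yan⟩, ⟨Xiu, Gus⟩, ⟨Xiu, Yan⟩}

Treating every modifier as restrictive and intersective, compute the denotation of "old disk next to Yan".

⟦next to Yan⟧ = {x : ⟨x, Yan⟩ ∈ ⟦next to⟧} = {Cara, Gus, Mae, Uma, Xiu}
⟦disk⟧ = {Cara, Dan, Finn, Gus, Lee, Mae, Ned, Uma, Yan}
… ∩ ⟦next to Yan⟧ = {Cara, Dan, Finn, Gus, Lee, Mae, Ned, Uma, Yan} ∩ {Cara, Gus, Mae, Uma, Xiu} = {Cara, Gus, Mae, Uma}
… ∩ ⟦old⟧ = {Cara, Gus, Mae, Uma} ∩ {Dan, Finn, Gus, Mae, Ned, Xiu} = {Gus, Mae}
So ⟦old disk next to Yan⟧ = {Gus, Mae}.

{Gus, Mae}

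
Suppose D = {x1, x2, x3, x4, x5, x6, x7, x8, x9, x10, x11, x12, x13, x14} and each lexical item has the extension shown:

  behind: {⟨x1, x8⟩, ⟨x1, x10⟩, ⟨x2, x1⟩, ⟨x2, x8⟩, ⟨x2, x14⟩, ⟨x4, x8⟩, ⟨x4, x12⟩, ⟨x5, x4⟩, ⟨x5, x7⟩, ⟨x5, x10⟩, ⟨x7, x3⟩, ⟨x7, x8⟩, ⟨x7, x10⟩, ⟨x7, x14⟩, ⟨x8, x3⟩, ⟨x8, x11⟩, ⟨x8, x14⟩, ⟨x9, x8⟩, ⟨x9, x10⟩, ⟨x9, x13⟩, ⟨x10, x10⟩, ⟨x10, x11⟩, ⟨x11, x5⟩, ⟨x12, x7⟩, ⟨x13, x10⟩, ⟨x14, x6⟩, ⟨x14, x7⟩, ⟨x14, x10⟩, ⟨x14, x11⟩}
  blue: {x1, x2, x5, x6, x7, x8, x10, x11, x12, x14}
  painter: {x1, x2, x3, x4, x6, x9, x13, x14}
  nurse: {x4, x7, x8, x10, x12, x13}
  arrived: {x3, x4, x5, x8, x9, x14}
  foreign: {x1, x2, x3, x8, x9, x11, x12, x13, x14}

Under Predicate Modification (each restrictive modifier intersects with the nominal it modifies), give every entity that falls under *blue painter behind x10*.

⟦behind x10⟧ = {x : ⟨x, x10⟩ ∈ ⟦behind⟧} = {x1, x5, x7, x9, x10, x13, x14}
⟦painter⟧ = {x1, x2, x3, x4, x6, x9, x13, x14}
… ∩ ⟦behind x10⟧ = {x1, x2, x3, x4, x6, x9, x13, x14} ∩ {x1, x5, x7, x9, x10, x13, x14} = {x1, x9, x13, x14}
… ∩ ⟦blue⟧ = {x1, x9, x13, x14} ∩ {x1, x2, x5, x6, x7, x8, x10, x11, x12, x14} = {x1, x14}
So ⟦blue painter behind x10⟧ = {x1, x14}.

{x1, x14}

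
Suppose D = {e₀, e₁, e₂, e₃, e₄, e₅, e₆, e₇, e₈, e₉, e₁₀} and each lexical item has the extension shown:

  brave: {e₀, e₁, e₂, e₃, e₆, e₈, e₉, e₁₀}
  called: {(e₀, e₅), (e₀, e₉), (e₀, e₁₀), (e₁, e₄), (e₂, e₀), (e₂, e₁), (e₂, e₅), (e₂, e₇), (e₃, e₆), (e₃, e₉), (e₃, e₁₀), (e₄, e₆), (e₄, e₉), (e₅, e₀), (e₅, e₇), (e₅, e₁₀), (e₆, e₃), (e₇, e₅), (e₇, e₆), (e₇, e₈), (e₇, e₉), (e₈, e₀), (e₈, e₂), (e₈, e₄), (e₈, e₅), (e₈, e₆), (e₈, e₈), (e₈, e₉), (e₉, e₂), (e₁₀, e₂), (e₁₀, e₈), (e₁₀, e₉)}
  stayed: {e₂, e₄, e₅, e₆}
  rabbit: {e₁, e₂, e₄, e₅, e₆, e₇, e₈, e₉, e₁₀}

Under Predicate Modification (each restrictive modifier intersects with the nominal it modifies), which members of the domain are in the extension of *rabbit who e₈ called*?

⟦who e₈ called⟧ = {x : ⟨e₈, x⟩ ∈ ⟦called⟧} = {e₀, e₂, e₄, e₅, e₆, e₈, e₉}
⟦rabbit⟧ = {e₁, e₂, e₄, e₅, e₆, e₇, e₈, e₉, e₁₀}
… ∩ ⟦who e₈ called⟧ = {e₁, e₂, e₄, e₅, e₆, e₇, e₈, e₉, e₁₀} ∩ {e₀, e₂, e₄, e₅, e₆, e₈, e₉} = {e₂, e₄, e₅, e₆, e₈, e₉}
So ⟦rabbit who e₈ called⟧ = {e₂, e₄, e₅, e₆, e₈, e₉}.

{e₂, e₄, e₅, e₆, e₈, e₉}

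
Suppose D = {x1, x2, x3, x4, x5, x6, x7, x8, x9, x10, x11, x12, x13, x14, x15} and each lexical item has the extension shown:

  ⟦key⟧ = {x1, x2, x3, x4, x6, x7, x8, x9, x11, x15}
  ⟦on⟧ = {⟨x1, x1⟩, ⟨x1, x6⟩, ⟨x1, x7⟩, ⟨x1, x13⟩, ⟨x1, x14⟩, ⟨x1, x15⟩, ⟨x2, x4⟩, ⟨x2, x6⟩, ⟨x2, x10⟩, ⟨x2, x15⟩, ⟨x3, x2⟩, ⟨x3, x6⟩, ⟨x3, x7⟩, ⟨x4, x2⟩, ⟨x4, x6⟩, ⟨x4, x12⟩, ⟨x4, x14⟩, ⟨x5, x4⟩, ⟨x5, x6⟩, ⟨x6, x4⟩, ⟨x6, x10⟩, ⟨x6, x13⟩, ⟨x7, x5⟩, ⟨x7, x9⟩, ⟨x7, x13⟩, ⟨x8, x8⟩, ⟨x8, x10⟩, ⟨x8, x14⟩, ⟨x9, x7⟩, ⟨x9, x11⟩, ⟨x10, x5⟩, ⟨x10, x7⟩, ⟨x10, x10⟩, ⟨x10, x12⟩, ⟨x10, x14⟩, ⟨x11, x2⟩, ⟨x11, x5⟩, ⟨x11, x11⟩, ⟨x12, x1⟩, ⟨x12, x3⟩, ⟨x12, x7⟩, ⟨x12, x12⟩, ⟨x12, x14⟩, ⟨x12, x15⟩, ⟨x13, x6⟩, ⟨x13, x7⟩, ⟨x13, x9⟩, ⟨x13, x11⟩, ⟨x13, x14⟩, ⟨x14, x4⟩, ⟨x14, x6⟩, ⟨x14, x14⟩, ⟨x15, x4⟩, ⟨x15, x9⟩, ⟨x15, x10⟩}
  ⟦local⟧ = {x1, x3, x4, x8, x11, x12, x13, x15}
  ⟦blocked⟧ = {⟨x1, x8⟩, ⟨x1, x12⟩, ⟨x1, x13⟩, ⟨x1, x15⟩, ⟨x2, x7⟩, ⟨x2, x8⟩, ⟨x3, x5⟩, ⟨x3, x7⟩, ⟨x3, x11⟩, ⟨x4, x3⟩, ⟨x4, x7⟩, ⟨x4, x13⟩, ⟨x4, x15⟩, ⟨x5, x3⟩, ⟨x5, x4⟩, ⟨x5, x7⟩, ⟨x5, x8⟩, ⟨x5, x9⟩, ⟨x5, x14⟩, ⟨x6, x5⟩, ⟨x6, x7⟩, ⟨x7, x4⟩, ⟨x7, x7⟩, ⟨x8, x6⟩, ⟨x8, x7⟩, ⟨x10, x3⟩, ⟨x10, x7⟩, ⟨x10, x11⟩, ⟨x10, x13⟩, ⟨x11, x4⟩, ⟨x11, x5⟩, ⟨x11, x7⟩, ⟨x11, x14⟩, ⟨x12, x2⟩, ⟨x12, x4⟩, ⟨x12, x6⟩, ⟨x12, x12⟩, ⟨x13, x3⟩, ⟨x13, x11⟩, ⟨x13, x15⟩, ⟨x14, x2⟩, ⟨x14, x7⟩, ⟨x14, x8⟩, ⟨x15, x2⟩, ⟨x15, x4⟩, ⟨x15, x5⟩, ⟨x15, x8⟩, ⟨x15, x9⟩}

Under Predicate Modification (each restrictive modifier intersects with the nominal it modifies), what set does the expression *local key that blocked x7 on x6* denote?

{x3, x4}

⟦that blocked x7⟧ = {x : ⟨x, x7⟩ ∈ ⟦blocked⟧} = {x2, x3, x4, x5, x6, x7, x8, x10, x11, x14}
⟦on x6⟧ = {x : ⟨x, x6⟩ ∈ ⟦on⟧} = {x1, x2, x3, x4, x5, x13, x14}
⟦key⟧ = {x1, x2, x3, x4, x6, x7, x8, x9, x11, x15}
… ∩ ⟦that blocked x7⟧ = {x1, x2, x3, x4, x6, x7, x8, x9, x11, x15} ∩ {x2, x3, x4, x5, x6, x7, x8, x10, x11, x14} = {x2, x3, x4, x6, x7, x8, x11}
… ∩ ⟦on x6⟧ = {x2, x3, x4, x6, x7, x8, x11} ∩ {x1, x2, x3, x4, x5, x13, x14} = {x2, x3, x4}
… ∩ ⟦local⟧ = {x2, x3, x4} ∩ {x1, x3, x4, x8, x11, x12, x13, x15} = {x3, x4}
So ⟦local key that blocked x7 on x6⟧ = {x3, x4}.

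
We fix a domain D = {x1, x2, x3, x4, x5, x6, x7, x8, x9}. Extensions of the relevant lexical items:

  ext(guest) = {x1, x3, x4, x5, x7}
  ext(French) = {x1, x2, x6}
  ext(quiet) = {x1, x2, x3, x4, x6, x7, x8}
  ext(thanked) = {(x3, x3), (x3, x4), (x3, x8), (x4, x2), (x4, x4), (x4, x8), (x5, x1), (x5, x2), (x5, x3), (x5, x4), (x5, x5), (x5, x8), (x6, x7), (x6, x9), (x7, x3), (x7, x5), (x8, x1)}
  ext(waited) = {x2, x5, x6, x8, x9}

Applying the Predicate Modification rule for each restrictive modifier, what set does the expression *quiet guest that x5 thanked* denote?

{x1, x3, x4}

⟦that x5 thanked⟧ = {x : ⟨x5, x⟩ ∈ ⟦thanked⟧} = {x1, x2, x3, x4, x5, x8}
⟦guest⟧ = {x1, x3, x4, x5, x7}
… ∩ ⟦that x5 thanked⟧ = {x1, x3, x4, x5, x7} ∩ {x1, x2, x3, x4, x5, x8} = {x1, x3, x4, x5}
… ∩ ⟦quiet⟧ = {x1, x3, x4, x5} ∩ {x1, x2, x3, x4, x6, x7, x8} = {x1, x3, x4}
So ⟦quiet guest that x5 thanked⟧ = {x1, x3, x4}.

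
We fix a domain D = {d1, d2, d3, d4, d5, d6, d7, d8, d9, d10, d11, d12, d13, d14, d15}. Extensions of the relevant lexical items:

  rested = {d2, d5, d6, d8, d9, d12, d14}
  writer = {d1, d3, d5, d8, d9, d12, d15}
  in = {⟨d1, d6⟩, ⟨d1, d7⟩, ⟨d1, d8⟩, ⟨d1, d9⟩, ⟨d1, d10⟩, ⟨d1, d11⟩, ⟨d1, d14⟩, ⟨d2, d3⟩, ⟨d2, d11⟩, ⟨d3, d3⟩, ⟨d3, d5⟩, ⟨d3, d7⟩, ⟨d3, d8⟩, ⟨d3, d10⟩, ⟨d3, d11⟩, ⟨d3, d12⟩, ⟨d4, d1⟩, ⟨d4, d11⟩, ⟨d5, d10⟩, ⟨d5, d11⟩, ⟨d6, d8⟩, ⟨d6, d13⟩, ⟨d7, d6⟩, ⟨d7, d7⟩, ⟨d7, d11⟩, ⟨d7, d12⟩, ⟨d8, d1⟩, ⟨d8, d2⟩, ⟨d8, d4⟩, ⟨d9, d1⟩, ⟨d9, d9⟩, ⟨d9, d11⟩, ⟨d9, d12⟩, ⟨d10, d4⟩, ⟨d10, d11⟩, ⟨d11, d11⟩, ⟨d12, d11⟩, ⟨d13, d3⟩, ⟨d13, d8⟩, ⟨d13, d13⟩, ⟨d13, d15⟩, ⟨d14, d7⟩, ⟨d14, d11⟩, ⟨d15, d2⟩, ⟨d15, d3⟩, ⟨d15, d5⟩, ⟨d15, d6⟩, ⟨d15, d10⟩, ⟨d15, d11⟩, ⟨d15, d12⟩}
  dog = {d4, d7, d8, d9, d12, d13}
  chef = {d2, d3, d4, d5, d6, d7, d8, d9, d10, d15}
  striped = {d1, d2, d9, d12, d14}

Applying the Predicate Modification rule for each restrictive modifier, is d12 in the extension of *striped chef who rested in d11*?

no

⟦who rested⟧ = ⟦rested⟧ = {d2, d5, d6, d8, d9, d12, d14}
⟦in d11⟧ = {x : ⟨x, d11⟩ ∈ ⟦in⟧} = {d1, d2, d3, d4, d5, d7, d9, d10, d11, d12, d14, d15}
⟦chef⟧ = {d2, d3, d4, d5, d6, d7, d8, d9, d10, d15}
… ∩ ⟦who rested⟧ = {d2, d3, d4, d5, d6, d7, d8, d9, d10, d15} ∩ {d2, d5, d6, d8, d9, d12, d14} = {d2, d5, d6, d8, d9}
… ∩ ⟦in d11⟧ = {d2, d5, d6, d8, d9} ∩ {d1, d2, d3, d4, d5, d7, d9, d10, d11, d12, d14, d15} = {d2, d5, d9}
… ∩ ⟦striped⟧ = {d2, d5, d9} ∩ {d1, d2, d9, d12, d14} = {d2, d9}
⟦striped chef who rested in d11⟧ = {d2, d9}; d12 ∉ this set.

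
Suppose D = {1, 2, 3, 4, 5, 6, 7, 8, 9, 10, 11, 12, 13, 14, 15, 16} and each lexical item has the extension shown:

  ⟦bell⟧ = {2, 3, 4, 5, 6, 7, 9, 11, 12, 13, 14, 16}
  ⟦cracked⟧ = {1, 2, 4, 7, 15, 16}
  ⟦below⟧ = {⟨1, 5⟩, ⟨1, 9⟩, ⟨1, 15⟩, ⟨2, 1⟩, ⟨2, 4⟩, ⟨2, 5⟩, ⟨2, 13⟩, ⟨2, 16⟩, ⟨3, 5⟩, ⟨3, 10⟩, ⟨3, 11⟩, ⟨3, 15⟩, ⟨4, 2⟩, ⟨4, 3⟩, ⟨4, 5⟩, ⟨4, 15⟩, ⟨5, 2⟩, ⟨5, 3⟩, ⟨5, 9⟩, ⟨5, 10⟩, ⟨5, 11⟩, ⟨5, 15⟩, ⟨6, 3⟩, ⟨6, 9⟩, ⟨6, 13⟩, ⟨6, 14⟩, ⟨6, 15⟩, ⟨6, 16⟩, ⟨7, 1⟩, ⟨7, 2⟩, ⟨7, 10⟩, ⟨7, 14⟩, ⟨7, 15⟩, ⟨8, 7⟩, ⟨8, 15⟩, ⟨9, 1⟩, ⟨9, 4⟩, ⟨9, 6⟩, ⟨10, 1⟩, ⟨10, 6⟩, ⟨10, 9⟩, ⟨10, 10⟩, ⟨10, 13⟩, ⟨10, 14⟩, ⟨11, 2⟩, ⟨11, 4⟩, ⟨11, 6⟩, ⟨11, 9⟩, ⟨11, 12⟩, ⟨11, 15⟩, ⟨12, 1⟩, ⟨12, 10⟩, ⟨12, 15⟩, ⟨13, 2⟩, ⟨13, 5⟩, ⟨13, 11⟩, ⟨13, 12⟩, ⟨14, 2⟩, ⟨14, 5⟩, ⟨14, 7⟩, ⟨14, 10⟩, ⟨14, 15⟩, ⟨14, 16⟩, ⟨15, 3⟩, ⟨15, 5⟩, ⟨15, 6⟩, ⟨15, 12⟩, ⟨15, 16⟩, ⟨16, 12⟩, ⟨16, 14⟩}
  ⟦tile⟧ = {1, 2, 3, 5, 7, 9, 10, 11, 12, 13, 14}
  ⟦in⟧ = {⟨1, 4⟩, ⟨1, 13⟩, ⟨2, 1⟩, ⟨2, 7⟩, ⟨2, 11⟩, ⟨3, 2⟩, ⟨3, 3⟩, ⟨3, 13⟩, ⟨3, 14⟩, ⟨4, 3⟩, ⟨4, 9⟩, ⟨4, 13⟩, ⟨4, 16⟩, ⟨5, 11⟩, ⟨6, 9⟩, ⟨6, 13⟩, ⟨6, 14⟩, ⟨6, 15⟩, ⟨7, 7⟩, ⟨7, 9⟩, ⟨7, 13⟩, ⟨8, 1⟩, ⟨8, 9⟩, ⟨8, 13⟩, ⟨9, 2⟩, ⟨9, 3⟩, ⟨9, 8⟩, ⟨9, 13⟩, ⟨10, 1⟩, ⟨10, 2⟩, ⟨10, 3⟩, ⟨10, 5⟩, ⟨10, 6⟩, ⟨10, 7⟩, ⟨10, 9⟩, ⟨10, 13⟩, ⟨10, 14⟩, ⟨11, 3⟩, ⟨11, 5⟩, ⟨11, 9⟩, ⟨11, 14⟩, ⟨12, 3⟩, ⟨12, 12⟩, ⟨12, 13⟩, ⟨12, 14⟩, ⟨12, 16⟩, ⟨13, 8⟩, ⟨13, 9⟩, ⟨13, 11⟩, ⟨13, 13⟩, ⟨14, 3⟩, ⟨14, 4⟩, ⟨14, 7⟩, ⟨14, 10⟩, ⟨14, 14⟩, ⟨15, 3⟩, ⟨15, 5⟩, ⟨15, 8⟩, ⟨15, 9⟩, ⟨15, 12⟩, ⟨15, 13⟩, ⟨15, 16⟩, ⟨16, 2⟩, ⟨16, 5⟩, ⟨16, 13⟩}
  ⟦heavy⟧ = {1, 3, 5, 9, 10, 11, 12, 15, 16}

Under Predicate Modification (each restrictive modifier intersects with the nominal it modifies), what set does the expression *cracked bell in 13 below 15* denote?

⟦in 13⟧ = {x : ⟨x, 13⟩ ∈ ⟦in⟧} = {1, 3, 4, 6, 7, 8, 9, 10, 12, 13, 15, 16}
⟦below 15⟧ = {x : ⟨x, 15⟩ ∈ ⟦below⟧} = {1, 3, 4, 5, 6, 7, 8, 11, 12, 14}
⟦bell⟧ = {2, 3, 4, 5, 6, 7, 9, 11, 12, 13, 14, 16}
… ∩ ⟦in 13⟧ = {2, 3, 4, 5, 6, 7, 9, 11, 12, 13, 14, 16} ∩ {1, 3, 4, 6, 7, 8, 9, 10, 12, 13, 15, 16} = {3, 4, 6, 7, 9, 12, 13, 16}
… ∩ ⟦below 15⟧ = {3, 4, 6, 7, 9, 12, 13, 16} ∩ {1, 3, 4, 5, 6, 7, 8, 11, 12, 14} = {3, 4, 6, 7, 12}
… ∩ ⟦cracked⟧ = {3, 4, 6, 7, 12} ∩ {1, 2, 4, 7, 15, 16} = {4, 7}
So ⟦cracked bell in 13 below 15⟧ = {4, 7}.

{4, 7}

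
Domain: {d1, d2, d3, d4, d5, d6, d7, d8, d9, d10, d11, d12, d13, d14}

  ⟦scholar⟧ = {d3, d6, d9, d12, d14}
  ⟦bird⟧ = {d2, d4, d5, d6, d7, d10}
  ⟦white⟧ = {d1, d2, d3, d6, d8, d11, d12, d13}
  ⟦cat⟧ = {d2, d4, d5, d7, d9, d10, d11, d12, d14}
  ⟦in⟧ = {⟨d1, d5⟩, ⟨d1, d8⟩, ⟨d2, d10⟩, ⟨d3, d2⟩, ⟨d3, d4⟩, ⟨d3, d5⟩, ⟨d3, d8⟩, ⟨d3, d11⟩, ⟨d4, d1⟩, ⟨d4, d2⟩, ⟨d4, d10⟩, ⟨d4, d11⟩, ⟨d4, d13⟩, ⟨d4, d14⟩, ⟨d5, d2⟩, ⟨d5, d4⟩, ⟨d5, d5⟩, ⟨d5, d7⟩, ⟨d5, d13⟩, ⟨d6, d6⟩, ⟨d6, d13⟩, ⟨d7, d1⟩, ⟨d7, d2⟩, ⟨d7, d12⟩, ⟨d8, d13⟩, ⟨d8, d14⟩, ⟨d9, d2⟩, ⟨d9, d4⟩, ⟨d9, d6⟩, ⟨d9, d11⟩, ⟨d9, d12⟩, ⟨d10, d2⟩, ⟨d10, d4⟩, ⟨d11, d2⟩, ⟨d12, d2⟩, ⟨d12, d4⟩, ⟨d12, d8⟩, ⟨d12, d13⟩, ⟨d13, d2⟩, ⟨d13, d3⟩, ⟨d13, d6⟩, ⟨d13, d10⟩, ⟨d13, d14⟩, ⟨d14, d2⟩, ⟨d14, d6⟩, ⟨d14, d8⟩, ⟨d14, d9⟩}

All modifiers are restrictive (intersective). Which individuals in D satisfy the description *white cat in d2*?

⟦in d2⟧ = {x : ⟨x, d2⟩ ∈ ⟦in⟧} = {d3, d4, d5, d7, d9, d10, d11, d12, d13, d14}
⟦cat⟧ = {d2, d4, d5, d7, d9, d10, d11, d12, d14}
… ∩ ⟦in d2⟧ = {d2, d4, d5, d7, d9, d10, d11, d12, d14} ∩ {d3, d4, d5, d7, d9, d10, d11, d12, d13, d14} = {d4, d5, d7, d9, d10, d11, d12, d14}
… ∩ ⟦white⟧ = {d4, d5, d7, d9, d10, d11, d12, d14} ∩ {d1, d2, d3, d6, d8, d11, d12, d13} = {d11, d12}
So ⟦white cat in d2⟧ = {d11, d12}.

{d11, d12}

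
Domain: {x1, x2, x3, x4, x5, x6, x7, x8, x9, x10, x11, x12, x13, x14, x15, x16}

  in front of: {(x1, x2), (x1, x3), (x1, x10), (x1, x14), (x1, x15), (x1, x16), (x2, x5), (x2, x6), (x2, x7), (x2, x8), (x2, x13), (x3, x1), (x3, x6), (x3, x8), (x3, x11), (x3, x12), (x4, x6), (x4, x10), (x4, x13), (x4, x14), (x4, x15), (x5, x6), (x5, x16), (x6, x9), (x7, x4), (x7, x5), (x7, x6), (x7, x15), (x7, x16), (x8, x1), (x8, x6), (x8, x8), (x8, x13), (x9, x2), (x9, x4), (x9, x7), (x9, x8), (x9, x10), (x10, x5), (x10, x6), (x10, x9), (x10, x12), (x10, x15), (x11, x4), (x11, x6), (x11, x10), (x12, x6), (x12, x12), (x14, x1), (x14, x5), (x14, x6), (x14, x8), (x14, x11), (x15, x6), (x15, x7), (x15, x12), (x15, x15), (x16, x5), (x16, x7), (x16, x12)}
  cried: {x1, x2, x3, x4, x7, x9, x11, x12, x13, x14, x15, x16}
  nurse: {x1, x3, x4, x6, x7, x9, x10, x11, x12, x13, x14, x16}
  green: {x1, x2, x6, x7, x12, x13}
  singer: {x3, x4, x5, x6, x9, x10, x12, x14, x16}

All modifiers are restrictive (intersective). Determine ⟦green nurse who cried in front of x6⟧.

{x7, x12}

⟦who cried⟧ = ⟦cried⟧ = {x1, x2, x3, x4, x7, x9, x11, x12, x13, x14, x15, x16}
⟦in front of x6⟧ = {x : ⟨x, x6⟩ ∈ ⟦in front of⟧} = {x2, x3, x4, x5, x7, x8, x10, x11, x12, x14, x15}
⟦nurse⟧ = {x1, x3, x4, x6, x7, x9, x10, x11, x12, x13, x14, x16}
… ∩ ⟦who cried⟧ = {x1, x3, x4, x6, x7, x9, x10, x11, x12, x13, x14, x16} ∩ {x1, x2, x3, x4, x7, x9, x11, x12, x13, x14, x15, x16} = {x1, x3, x4, x7, x9, x11, x12, x13, x14, x16}
… ∩ ⟦in front of x6⟧ = {x1, x3, x4, x7, x9, x11, x12, x13, x14, x16} ∩ {x2, x3, x4, x5, x7, x8, x10, x11, x12, x14, x15} = {x3, x4, x7, x11, x12, x14}
… ∩ ⟦green⟧ = {x3, x4, x7, x11, x12, x14} ∩ {x1, x2, x6, x7, x12, x13} = {x7, x12}
So ⟦green nurse who cried in front of x6⟧ = {x7, x12}.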